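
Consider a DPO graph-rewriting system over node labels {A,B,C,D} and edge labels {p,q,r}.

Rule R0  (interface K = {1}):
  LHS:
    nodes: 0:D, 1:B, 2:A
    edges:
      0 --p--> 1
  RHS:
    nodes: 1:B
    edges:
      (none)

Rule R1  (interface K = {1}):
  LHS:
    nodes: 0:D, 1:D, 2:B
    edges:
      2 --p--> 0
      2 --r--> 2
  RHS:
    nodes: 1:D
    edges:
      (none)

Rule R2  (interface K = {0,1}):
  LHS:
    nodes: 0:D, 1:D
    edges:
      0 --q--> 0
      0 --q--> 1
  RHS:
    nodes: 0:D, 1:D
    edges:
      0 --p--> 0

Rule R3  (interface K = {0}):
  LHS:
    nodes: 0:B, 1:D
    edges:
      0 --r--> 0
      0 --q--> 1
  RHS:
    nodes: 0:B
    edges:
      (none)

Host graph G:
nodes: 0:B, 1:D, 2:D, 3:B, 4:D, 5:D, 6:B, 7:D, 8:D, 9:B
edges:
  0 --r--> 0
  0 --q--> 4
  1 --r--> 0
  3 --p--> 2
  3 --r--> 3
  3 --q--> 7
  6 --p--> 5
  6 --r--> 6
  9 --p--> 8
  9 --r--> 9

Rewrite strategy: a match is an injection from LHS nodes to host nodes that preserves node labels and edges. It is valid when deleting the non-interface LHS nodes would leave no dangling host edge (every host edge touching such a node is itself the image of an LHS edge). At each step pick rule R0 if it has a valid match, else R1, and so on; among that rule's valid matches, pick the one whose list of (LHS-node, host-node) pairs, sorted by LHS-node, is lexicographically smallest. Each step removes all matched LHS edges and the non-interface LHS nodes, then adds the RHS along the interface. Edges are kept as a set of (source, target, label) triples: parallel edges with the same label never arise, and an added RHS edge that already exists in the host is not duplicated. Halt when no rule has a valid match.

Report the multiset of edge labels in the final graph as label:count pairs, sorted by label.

Answer: p:1 r:1

Derivation:
start.  V:10 E:10  edges: 0-r->0 0-q->4 1-r->0 3-p->2 3-r->3 3-q->7 6-p->5 6-r->6 9-p->8 9-r->9
1. fire R1 via {0↦5, 1↦1, 2↦6}  →  V:8 E:8  edges: 0-r->0 0-q->4 1-r->0 3-p->2 3-r->3 3-q->7 9-p->8 9-r->9
2. fire R1 via {0↦8, 1↦1, 2↦9}  →  V:6 E:6  edges: 0-r->0 0-q->4 1-r->0 3-p->2 3-r->3 3-q->7
3. fire R3 via {0↦0, 1↦4}  →  V:5 E:4  edges: 1-r->0 3-p->2 3-r->3 3-q->7
4. fire R3 via {0↦3, 1↦7}  →  V:4 E:2  edges: 1-r->0 3-p->2
normal form: no rule applies after step 4
NF edges: [(1, 0, 'r'), (3, 2, 'p')]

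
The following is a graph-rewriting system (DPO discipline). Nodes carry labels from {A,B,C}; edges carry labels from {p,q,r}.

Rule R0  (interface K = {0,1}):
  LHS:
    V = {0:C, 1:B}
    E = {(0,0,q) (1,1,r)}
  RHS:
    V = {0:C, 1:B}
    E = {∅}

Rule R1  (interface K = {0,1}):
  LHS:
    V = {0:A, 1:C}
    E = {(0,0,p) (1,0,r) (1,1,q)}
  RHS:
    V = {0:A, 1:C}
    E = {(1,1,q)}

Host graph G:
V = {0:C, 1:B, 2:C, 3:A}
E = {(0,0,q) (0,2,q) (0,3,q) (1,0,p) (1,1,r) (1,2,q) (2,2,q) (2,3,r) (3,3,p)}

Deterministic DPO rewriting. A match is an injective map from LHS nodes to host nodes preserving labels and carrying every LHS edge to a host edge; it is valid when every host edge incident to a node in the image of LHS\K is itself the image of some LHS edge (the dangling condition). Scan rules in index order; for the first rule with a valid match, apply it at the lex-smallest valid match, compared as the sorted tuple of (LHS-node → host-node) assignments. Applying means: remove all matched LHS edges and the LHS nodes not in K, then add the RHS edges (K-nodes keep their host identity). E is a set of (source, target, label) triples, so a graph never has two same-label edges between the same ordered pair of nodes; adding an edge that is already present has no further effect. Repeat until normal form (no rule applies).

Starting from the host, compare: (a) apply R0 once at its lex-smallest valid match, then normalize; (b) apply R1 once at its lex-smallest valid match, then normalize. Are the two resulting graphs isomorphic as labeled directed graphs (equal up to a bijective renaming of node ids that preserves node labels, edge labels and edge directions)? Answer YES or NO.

branch R0-first: apply at {0↦0, 1↦1} → |E|=7, then 1 more step(s) → NF |V|=4 |E|=5 V={0:C, 1:B, 2:C, 3:A} E=0-q->2 0-q->3 1-p->0 1-q->2 2-q->2
branch R1-first: apply at {0↦3, 1↦2} → |E|=7, then 1 more step(s) → NF |V|=4 |E|=5 V={0:C, 1:B, 2:C, 3:A} E=0-q->2 0-q->3 1-p->0 1-q->2 2-q->2
graphs isomorphic (equal up to label-preserving node renaming)

Answer: YES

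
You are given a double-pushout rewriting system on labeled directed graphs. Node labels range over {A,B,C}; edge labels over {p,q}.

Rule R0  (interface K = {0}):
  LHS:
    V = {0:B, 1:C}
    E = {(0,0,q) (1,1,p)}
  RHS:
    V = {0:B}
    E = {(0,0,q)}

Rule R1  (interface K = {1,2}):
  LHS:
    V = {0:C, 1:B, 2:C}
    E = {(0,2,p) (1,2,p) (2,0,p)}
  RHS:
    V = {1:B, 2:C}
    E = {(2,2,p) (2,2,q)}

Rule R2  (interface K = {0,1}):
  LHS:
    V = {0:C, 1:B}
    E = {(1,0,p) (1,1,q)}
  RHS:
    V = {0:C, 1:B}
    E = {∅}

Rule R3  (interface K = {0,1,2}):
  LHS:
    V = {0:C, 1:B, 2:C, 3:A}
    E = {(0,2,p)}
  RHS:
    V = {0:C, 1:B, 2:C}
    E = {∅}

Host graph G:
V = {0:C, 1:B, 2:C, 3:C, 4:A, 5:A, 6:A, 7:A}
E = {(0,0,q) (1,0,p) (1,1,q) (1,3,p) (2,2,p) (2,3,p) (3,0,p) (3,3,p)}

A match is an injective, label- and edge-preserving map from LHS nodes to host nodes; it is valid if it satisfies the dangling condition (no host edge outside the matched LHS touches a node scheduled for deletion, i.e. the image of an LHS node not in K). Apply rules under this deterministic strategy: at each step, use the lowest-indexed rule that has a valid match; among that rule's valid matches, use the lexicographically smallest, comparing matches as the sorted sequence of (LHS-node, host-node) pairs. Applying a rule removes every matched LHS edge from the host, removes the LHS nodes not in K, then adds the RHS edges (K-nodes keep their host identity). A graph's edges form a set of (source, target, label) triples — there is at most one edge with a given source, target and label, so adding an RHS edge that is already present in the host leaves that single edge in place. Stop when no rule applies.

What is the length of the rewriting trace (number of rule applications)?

[0] host  ⇒  8 nodes, 8 edges  {0-q->0 1-p->0 1-q->1 1-p->3 2-p->2 2-p->3 3-p->0 3-p->3}
[1] R2 @ {0↦0, 1↦1}  ⇒  8 nodes, 6 edges  {0-q->0 1-p->3 2-p->2 2-p->3 3-p->0 3-p->3}
[2] R3 @ {0↦2, 1↦1, 2↦3, 3↦4}  ⇒  7 nodes, 5 edges  {0-q->0 1-p->3 2-p->2 3-p->0 3-p->3}
[3] R3 @ {0↦3, 1↦1, 2↦0, 3↦5}  ⇒  6 nodes, 4 edges  {0-q->0 1-p->3 2-p->2 3-p->3}
halt: no rule applies after step 3

Answer: 3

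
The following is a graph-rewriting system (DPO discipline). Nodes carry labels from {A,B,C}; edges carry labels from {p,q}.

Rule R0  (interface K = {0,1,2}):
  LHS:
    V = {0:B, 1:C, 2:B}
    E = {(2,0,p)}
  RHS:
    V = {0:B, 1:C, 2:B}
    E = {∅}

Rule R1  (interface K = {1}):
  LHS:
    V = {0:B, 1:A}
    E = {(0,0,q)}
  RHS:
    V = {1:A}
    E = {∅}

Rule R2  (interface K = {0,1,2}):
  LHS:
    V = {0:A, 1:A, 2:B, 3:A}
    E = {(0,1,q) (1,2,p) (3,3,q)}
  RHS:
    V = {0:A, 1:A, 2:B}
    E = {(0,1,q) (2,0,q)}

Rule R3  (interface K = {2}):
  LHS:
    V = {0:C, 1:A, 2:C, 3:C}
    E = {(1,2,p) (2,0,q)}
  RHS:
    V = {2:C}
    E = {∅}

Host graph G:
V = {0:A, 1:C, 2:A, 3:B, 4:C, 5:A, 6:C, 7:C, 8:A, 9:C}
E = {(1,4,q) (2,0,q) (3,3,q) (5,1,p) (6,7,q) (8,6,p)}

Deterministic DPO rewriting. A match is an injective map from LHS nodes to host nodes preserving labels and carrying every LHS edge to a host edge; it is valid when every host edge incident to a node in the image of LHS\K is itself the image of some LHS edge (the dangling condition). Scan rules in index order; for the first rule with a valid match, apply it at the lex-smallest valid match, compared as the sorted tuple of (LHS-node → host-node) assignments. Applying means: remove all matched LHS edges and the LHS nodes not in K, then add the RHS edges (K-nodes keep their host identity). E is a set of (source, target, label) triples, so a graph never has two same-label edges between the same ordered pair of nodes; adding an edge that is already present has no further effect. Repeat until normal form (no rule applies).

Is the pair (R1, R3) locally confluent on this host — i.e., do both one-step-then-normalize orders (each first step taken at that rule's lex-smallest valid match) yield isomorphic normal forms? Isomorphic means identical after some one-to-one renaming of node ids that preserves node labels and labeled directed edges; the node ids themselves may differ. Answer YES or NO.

Answer: YES

Derivation:
branch R1-first: apply at {0↦3, 1↦0} → |E|=5, then 2 more step(s) → NF |V|=3 |E|=1 V={0:A, 2:A, 6:C} E=2-q->0
branch R3-first: apply at {0↦4, 1↦5, 2↦1, 3↦9} → |E|=4, then 2 more step(s) → NF |V|=3 |E|=1 V={0:A, 2:A, 6:C} E=2-q->0
graphs isomorphic (equal up to label-preserving node renaming)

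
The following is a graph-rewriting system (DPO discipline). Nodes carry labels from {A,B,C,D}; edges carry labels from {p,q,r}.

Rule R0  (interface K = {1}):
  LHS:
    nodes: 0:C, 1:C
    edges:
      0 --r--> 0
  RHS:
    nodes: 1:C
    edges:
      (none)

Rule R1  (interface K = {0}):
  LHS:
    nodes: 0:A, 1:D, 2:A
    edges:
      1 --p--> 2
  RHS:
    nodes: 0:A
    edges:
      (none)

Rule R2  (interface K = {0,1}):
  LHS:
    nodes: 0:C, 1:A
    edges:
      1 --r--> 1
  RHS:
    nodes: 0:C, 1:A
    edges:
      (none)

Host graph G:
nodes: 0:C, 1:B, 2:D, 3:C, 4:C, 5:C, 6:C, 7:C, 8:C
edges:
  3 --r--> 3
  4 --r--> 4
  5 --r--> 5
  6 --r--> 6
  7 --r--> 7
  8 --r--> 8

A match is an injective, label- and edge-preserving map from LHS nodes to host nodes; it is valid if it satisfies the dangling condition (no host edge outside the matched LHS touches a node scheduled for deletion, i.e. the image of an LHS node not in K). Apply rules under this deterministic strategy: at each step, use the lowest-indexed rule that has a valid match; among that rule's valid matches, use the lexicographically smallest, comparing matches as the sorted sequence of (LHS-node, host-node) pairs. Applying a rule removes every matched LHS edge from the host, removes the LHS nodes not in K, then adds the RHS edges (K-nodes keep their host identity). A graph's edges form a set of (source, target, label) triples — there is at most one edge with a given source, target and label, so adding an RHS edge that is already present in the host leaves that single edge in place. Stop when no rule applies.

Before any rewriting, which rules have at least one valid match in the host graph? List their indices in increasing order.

R0: 36 valid matches — {0↦3, 1↦0}, {0↦3, 1↦4}, {0↦3, 1↦5} (+33 more)
R1: no valid match — LHS pattern not found
R2: no valid match — LHS pattern not found

Answer: [R0]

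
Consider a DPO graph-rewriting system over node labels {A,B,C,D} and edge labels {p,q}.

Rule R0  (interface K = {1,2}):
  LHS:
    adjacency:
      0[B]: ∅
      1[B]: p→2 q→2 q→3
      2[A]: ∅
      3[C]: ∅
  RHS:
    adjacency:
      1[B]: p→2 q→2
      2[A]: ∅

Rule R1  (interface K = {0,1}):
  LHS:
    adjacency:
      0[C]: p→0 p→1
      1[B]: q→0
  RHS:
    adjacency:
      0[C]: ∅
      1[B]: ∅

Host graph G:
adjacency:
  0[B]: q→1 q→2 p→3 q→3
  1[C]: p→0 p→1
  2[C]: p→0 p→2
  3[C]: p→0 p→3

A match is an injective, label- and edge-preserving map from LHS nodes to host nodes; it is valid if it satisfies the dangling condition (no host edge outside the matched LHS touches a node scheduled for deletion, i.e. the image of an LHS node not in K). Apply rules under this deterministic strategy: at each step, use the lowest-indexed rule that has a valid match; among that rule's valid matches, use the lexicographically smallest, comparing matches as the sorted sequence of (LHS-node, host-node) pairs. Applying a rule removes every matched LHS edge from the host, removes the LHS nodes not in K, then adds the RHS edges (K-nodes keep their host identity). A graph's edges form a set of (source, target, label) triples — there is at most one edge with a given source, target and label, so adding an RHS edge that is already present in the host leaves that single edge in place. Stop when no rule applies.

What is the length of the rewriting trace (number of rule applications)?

Answer: 3

Derivation:
start.  V:4 E:10  edges: 0-q->1 0-q->2 0-p->3 0-q->3 1-p->0 1-p->1 2-p->0 2-p->2 3-p->0 3-p->3
1. fire R1 via {0↦1, 1↦0}  →  V:4 E:7  edges: 0-q->2 0-p->3 0-q->3 2-p->0 2-p->2 3-p->0 3-p->3
2. fire R1 via {0↦2, 1↦0}  →  V:4 E:4  edges: 0-p->3 0-q->3 3-p->0 3-p->3
3. fire R1 via {0↦3, 1↦0}  →  V:4 E:1  edges: 0-p->3
halt: no rule applies after step 3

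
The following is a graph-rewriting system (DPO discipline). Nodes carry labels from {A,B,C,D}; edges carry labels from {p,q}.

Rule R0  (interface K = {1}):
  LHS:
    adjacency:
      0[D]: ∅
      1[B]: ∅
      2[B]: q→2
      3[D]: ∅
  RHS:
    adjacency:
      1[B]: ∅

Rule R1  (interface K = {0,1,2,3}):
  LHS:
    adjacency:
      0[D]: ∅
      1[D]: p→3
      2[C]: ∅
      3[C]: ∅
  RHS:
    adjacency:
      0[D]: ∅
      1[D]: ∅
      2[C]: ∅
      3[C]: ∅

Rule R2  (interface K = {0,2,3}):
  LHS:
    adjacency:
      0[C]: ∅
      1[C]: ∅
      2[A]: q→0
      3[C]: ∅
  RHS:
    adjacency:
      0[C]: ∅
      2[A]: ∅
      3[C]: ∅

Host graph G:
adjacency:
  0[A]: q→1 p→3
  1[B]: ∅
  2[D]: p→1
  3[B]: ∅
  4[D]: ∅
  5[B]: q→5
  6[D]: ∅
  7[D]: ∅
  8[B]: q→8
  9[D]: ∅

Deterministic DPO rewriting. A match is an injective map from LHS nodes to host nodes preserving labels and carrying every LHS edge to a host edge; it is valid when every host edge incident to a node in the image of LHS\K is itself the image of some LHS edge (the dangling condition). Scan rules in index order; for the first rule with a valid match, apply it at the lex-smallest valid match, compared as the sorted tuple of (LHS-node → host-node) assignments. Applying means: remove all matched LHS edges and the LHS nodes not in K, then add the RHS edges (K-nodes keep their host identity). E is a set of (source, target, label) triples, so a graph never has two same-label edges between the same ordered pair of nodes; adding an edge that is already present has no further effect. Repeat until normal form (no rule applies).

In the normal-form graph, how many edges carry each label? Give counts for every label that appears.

Answer: p:2 q:1

Rewrite trace:
[0] host  ⇒  10 nodes, 5 edges  {0-q->1 0-p->3 2-p->1 5-q->5 8-q->8}
[1] R0 @ {0↦4, 1↦1, 2↦5, 3↦6}  ⇒  7 nodes, 4 edges  {0-q->1 0-p->3 2-p->1 8-q->8}
[2] R0 @ {0↦7, 1↦1, 2↦8, 3↦9}  ⇒  4 nodes, 3 edges  {0-q->1 0-p->3 2-p->1}
final graph: no rule applies after step 2
NF edges: [(0, 1, 'q'), (0, 3, 'p'), (2, 1, 'p')]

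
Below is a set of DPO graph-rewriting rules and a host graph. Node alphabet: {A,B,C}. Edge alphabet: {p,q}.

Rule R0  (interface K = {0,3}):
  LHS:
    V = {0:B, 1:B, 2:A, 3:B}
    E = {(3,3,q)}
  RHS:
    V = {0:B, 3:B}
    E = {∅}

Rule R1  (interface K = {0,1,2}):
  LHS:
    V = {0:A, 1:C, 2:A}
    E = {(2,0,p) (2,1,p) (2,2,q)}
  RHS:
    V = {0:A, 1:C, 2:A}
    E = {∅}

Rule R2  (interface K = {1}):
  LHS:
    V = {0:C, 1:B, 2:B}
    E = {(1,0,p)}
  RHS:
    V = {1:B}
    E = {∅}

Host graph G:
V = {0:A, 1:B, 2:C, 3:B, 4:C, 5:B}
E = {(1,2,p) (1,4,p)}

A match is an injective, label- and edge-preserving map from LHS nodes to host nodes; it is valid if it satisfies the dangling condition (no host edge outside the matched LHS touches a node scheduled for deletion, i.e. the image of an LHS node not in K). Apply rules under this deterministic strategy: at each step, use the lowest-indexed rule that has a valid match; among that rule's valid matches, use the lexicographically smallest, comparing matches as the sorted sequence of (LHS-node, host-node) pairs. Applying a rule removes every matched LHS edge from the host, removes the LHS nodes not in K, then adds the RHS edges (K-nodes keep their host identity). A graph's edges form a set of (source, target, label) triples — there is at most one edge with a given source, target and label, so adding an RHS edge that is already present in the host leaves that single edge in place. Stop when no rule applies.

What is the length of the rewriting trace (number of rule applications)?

Answer: 2

Derivation:
[0] host  ⇒  6 nodes, 2 edges  {1-p->2 1-p->4}
[1] R2 @ {0↦2, 1↦1, 2↦3}  ⇒  4 nodes, 1 edges  {1-p->4}
[2] R2 @ {0↦4, 1↦1, 2↦5}  ⇒  2 nodes, 0 edges  {∅}
halt: no rule applies after step 2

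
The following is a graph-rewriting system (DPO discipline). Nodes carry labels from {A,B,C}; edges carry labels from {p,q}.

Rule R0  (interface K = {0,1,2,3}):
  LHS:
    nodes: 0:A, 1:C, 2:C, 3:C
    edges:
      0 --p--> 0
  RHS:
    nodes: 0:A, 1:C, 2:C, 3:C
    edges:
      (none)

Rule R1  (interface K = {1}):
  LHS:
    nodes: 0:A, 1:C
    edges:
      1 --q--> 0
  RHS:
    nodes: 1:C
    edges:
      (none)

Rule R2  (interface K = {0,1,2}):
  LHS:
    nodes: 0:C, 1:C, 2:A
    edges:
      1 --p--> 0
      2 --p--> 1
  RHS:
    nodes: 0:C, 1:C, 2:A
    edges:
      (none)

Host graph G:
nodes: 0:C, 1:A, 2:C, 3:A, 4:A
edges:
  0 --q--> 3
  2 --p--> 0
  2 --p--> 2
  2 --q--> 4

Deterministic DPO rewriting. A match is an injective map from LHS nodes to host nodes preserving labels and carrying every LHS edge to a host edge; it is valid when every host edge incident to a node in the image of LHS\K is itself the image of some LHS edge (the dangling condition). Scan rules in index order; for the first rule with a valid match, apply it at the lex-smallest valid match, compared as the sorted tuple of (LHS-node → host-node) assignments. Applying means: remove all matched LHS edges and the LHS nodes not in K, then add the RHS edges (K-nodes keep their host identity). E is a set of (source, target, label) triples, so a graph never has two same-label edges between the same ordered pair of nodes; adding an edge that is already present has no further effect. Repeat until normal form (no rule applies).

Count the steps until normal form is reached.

Answer: 2

Derivation:
initial: |V|=5 |E|=4  E = 0-q->3 2-p->0 2-p->2 2-q->4
step 1: apply R1 at {0↦3, 1↦0}  → |V|=4 |E|=3  E = 2-p->0 2-p->2 2-q->4
step 2: apply R1 at {0↦4, 1↦2}  → |V|=3 |E|=2  E = 2-p->0 2-p->2
final graph: no rule applies after step 2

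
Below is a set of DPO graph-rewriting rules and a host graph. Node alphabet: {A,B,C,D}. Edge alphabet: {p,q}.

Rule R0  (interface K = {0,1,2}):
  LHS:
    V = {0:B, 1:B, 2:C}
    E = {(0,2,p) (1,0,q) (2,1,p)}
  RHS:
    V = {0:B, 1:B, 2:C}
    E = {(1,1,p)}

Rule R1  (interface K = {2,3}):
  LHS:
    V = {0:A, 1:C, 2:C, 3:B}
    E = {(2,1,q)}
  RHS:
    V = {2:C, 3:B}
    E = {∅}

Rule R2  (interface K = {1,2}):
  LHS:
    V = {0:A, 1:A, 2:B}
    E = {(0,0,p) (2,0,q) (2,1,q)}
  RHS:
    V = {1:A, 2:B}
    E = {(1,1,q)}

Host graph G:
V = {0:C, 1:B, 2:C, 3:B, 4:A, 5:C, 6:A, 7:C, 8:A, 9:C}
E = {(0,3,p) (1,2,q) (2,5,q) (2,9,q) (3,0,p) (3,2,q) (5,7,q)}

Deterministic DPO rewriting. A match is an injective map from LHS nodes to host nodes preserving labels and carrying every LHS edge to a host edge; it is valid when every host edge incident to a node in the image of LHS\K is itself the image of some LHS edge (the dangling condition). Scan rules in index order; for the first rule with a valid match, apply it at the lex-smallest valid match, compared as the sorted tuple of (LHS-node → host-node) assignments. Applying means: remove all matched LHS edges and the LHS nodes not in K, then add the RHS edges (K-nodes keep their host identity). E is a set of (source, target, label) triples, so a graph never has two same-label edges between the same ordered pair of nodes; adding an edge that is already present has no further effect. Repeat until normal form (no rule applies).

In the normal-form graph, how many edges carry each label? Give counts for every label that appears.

initial: |V|=10 |E|=7  E = 0-p->3 1-q->2 2-q->5 2-q->9 3-p->0 3-q->2 5-q->7
step 1: apply R1 at {0↦4, 1↦7, 2↦5, 3↦1}  → |V|=8 |E|=6  E = 0-p->3 1-q->2 2-q->5 2-q->9 3-p->0 3-q->2
step 2: apply R1 at {0↦6, 1↦5, 2↦2, 3↦1}  → |V|=6 |E|=5  E = 0-p->3 1-q->2 2-q->9 3-p->0 3-q->2
step 3: apply R1 at {0↦8, 1↦9, 2↦2, 3↦1}  → |V|=4 |E|=4  E = 0-p->3 1-q->2 3-p->0 3-q->2
normal form: no rule applies after step 3
NF edges: [(0, 3, 'p'), (1, 2, 'q'), (3, 0, 'p'), (3, 2, 'q')]

Answer: p:2 q:2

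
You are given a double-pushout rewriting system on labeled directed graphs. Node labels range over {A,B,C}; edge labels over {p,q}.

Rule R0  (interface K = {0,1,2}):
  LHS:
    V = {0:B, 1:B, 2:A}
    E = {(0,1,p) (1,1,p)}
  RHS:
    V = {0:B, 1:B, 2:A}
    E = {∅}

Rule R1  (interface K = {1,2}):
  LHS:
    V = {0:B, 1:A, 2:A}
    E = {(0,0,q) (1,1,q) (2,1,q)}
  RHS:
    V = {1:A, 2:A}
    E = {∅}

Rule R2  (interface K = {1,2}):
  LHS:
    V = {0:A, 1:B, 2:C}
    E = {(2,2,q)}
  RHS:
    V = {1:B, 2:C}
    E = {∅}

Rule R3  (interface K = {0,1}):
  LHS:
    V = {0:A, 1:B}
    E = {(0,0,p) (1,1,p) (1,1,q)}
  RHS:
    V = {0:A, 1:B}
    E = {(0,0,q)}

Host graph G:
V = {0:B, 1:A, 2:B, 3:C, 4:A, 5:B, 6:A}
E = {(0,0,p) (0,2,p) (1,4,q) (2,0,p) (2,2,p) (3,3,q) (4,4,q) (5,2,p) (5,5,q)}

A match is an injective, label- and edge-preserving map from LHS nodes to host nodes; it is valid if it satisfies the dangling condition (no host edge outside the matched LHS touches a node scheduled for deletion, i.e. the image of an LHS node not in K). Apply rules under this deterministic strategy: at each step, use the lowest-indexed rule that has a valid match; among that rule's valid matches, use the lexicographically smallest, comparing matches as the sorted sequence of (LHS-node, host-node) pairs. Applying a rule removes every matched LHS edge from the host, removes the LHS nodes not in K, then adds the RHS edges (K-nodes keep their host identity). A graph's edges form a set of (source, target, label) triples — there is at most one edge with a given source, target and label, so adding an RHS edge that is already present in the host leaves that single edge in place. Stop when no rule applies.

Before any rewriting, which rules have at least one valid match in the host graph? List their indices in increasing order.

R0: 9 valid matches — {0↦0, 1↦2, 2↦1}, {0↦0, 1↦2, 2↦4}, {0↦0, 1↦2, 2↦6} (+6 more)
R1: no valid match — 1 raw match, all fail dangling condition
R2: 3 valid matches — {0↦6, 1↦0, 2↦3}, {0↦6, 1↦2, 2↦3}, {0↦6, 1↦5, 2↦3}
R3: no valid match — LHS pattern not found

Answer: [R0,R2]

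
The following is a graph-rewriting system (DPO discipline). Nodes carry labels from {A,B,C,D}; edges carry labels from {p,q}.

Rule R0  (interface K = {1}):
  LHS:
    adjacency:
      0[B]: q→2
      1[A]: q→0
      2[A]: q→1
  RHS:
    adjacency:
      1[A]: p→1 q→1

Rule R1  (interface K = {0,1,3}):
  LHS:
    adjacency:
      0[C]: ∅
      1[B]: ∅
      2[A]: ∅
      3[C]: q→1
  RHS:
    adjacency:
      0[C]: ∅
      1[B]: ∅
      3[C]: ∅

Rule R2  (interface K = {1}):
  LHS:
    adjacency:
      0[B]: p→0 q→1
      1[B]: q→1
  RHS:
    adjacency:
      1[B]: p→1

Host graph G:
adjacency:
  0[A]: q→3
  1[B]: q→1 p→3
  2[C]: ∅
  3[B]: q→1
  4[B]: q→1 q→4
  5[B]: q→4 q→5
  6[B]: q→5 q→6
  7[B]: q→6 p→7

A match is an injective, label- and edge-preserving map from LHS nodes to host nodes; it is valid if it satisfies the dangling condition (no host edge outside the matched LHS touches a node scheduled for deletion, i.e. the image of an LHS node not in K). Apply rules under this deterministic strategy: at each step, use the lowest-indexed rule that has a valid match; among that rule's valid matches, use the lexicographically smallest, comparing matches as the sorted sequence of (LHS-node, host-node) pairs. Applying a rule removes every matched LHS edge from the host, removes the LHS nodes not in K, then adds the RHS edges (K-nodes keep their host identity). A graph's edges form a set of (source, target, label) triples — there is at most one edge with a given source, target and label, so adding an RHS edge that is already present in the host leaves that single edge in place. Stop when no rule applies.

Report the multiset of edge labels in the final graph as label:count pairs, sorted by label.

Answer: p:2 q:2

Steps:
start.  V:8 E:12  edges: 0-q->3 1-q->1 1-p->3 3-q->1 4-q->1 4-q->4 5-q->4 5-q->5 6-q->5 6-q->6 7-q->6 7-p->7
1. fire R2 via {0↦7, 1↦6}  →  V:7 E:10  edges: 0-q->3 1-q->1 1-p->3 3-q->1 4-q->1 4-q->4 5-q->4 5-q->5 6-q->5 6-p->6
2. fire R2 via {0↦6, 1↦5}  →  V:6 E:8  edges: 0-q->3 1-q->1 1-p->3 3-q->1 4-q->1 4-q->4 5-q->4 5-p->5
3. fire R2 via {0↦5, 1↦4}  →  V:5 E:6  edges: 0-q->3 1-q->1 1-p->3 3-q->1 4-q->1 4-p->4
4. fire R2 via {0↦4, 1↦1}  →  V:4 E:4  edges: 0-q->3 1-p->1 1-p->3 3-q->1
normal form: no rule applies after step 4
NF edges: [(0, 3, 'q'), (1, 1, 'p'), (1, 3, 'p'), (3, 1, 'q')]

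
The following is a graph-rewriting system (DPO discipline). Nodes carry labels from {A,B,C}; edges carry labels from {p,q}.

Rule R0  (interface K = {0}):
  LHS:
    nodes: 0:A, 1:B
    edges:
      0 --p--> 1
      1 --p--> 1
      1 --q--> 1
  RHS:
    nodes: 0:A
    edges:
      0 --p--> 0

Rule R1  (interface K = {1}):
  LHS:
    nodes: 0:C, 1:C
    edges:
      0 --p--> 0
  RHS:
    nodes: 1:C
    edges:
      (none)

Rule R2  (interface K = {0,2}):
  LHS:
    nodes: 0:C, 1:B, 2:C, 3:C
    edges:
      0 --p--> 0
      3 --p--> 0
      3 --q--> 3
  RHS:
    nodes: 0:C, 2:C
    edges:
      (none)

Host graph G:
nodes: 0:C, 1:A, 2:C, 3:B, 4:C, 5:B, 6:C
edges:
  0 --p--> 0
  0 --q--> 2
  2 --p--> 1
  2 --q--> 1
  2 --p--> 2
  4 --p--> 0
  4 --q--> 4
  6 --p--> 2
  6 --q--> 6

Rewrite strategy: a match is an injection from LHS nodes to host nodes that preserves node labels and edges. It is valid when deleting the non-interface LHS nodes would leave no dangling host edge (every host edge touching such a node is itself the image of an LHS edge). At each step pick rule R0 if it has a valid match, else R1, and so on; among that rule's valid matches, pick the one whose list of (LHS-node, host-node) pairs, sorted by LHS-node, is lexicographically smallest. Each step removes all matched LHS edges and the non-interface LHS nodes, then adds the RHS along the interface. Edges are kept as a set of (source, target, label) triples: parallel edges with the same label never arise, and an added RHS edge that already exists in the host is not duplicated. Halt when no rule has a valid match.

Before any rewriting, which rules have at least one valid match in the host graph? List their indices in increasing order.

R0: no valid match — LHS pattern not found
R1: no valid match — 6 raw matches, all fail dangling condition
R2: 8 valid matches — {0↦0, 1↦3, 2↦2, 3↦4}, {0↦0, 1↦3, 2↦6, 3↦4}, {0↦0, 1↦5, 2↦2, 3↦4} (+5 more)

Answer: [R2]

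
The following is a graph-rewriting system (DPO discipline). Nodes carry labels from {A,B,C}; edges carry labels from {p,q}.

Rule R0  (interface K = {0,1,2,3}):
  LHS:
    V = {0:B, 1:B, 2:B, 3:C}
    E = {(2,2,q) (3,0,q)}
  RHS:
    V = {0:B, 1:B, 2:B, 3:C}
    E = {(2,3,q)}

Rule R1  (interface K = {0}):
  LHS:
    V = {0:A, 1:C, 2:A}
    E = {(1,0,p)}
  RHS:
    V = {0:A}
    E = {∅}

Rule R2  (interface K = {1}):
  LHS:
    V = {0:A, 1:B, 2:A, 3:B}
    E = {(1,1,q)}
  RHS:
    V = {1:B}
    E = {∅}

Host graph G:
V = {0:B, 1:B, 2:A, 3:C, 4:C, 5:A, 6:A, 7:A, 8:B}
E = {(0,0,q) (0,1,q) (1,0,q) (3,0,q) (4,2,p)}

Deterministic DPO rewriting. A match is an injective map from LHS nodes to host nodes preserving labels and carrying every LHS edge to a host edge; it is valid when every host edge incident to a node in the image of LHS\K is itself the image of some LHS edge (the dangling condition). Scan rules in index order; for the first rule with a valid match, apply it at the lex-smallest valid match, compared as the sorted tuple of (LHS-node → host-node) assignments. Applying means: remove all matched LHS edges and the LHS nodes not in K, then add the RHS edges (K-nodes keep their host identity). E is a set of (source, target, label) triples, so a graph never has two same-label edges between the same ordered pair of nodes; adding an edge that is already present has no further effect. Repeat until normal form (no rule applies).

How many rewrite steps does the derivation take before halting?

[0] host  ⇒  9 nodes, 5 edges  {0-q->0 0-q->1 1-q->0 3-q->0 4-p->2}
[1] R1 @ {0↦2, 1↦4, 2↦5}  ⇒  7 nodes, 4 edges  {0-q->0 0-q->1 1-q->0 3-q->0}
[2] R2 @ {0↦2, 1↦0, 2↦6, 3↦8}  ⇒  4 nodes, 3 edges  {0-q->1 1-q->0 3-q->0}
halt: no rule applies after step 2

Answer: 2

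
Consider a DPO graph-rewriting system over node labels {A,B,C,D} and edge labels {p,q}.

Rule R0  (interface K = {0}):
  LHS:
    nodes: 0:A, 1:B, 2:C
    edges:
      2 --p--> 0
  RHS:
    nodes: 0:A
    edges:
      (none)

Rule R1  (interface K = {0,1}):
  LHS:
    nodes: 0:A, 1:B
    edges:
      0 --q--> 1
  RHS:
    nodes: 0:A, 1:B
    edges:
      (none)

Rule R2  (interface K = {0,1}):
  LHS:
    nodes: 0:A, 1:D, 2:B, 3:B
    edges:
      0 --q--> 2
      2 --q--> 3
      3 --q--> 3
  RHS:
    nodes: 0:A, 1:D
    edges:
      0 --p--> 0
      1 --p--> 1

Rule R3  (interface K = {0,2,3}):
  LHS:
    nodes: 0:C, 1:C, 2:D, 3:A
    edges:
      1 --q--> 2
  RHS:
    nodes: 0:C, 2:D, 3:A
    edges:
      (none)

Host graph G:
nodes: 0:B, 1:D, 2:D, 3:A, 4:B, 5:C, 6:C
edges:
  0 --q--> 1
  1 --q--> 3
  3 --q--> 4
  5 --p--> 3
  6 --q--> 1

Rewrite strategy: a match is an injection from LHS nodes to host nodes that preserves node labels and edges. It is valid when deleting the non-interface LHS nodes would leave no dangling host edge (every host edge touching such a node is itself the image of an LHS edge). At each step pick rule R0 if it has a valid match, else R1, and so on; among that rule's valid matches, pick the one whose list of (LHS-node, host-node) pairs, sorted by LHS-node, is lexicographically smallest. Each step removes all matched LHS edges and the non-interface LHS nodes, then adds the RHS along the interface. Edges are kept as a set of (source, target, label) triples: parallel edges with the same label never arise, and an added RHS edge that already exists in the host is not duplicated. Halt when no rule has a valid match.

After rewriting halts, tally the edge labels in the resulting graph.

Answer: q:3

Steps:
initial: |V|=7 |E|=5  E = 0-q->1 1-q->3 3-q->4 5-p->3 6-q->1
step 1: apply R1 at {0↦3, 1↦4}  → |V|=7 |E|=4  E = 0-q->1 1-q->3 5-p->3 6-q->1
step 2: apply R0 at {0↦3, 1↦4, 2↦5}  → |V|=5 |E|=3  E = 0-q->1 1-q->3 6-q->1
halt: no rule applies after step 2
NF edges: [(0, 1, 'q'), (1, 3, 'q'), (6, 1, 'q')]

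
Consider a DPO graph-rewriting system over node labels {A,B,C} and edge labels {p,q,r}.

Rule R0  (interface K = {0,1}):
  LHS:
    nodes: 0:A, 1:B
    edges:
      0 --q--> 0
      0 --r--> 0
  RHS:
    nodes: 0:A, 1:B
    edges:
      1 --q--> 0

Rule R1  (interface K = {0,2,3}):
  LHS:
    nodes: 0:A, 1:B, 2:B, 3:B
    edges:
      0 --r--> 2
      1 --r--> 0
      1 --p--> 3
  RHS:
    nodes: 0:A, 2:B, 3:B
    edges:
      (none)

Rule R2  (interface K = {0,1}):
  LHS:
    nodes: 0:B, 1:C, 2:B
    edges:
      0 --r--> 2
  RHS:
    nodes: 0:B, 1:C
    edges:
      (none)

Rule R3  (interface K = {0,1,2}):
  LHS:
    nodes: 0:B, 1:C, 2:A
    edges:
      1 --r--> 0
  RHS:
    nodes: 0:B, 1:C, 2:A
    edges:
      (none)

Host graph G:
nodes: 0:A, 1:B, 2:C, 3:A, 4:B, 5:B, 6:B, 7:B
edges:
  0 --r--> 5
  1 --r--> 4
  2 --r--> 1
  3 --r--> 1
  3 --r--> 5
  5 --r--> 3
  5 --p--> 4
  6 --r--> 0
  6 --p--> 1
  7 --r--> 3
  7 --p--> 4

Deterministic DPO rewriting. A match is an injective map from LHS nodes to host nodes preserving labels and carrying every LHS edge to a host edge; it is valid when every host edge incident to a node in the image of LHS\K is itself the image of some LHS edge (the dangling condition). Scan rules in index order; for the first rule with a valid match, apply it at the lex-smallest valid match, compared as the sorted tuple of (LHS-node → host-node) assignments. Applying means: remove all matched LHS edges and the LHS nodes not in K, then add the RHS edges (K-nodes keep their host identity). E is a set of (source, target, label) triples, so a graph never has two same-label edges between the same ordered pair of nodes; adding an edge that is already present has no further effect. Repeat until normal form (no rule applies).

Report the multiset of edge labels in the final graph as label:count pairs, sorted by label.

Answer: p:1 r:3

Derivation:
[0] host  ⇒  8 nodes, 11 edges  {0-r->5 1-r->4 2-r->1 3-r->1 3-r->5 5-r->3 5-p->4 6-r->0 6-p->1 7-r->3 7-p->4}
[1] R1 @ {0↦0, 1↦6, 2↦5, 3↦1}  ⇒  7 nodes, 8 edges  {1-r->4 2-r->1 3-r->1 3-r->5 5-r->3 5-p->4 7-r->3 7-p->4}
[2] R1 @ {0↦3, 1↦7, 2↦1, 3↦4}  ⇒  6 nodes, 5 edges  {1-r->4 2-r->1 3-r->5 5-r->3 5-p->4}
[3] R3 @ {0↦1, 1↦2, 2↦0}  ⇒  6 nodes, 4 edges  {1-r->4 3-r->5 5-r->3 5-p->4}
final graph: no rule applies after step 3
NF edges: [(1, 4, 'r'), (3, 5, 'r'), (5, 3, 'r'), (5, 4, 'p')]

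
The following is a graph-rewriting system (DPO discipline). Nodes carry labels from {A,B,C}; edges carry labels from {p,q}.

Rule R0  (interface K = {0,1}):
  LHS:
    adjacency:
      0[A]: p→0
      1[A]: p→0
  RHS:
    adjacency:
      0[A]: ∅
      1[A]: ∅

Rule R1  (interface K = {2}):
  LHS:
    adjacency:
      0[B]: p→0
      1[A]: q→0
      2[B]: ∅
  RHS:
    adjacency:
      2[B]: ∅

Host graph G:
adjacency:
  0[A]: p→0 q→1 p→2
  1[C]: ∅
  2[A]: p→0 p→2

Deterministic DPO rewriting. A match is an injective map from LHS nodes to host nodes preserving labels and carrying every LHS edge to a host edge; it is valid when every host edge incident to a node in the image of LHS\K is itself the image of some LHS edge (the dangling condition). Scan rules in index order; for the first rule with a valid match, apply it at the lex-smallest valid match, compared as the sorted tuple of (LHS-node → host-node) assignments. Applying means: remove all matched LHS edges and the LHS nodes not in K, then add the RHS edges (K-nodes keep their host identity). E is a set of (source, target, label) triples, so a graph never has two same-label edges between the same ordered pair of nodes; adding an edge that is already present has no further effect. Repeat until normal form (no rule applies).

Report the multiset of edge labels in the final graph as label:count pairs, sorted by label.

Answer: q:1

Rewrite trace:
[0] host  ⇒  3 nodes, 5 edges  {0-p->0 0-q->1 0-p->2 2-p->0 2-p->2}
[1] R0 @ {0↦0, 1↦2}  ⇒  3 nodes, 3 edges  {0-q->1 0-p->2 2-p->2}
[2] R0 @ {0↦2, 1↦0}  ⇒  3 nodes, 1 edges  {0-q->1}
final graph: no rule applies after step 2
NF edges: [(0, 1, 'q')]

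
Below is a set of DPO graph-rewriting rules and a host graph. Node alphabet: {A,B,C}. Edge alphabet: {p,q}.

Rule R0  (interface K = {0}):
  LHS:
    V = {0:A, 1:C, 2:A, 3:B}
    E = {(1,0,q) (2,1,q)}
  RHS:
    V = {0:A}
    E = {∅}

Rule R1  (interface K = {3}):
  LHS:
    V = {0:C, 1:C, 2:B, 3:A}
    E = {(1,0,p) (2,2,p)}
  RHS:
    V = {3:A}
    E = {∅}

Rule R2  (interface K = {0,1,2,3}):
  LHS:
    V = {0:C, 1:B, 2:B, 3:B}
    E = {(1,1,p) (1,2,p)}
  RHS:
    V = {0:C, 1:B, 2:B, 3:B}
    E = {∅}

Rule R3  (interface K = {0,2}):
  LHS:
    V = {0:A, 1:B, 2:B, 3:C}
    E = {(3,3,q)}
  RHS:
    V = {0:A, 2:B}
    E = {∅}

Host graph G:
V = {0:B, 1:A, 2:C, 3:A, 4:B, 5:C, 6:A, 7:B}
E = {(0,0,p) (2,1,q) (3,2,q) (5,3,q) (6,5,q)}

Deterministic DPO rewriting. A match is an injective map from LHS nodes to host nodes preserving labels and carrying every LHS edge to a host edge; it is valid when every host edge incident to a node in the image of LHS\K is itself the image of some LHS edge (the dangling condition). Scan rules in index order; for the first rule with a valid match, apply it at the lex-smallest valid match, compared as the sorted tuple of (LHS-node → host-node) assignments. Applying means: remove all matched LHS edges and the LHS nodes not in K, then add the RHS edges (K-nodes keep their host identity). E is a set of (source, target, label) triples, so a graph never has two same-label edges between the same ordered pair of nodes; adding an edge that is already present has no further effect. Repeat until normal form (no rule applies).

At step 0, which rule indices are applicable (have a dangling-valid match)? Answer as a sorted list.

R0: 2 valid matches — {0↦3, 1↦5, 2↦6, 3↦4}, {0↦3, 1↦5, 2↦6, 3↦7}
R1: no valid match — LHS pattern not found
R2: no valid match — LHS pattern not found
R3: no valid match — LHS pattern not found

Answer: [R0]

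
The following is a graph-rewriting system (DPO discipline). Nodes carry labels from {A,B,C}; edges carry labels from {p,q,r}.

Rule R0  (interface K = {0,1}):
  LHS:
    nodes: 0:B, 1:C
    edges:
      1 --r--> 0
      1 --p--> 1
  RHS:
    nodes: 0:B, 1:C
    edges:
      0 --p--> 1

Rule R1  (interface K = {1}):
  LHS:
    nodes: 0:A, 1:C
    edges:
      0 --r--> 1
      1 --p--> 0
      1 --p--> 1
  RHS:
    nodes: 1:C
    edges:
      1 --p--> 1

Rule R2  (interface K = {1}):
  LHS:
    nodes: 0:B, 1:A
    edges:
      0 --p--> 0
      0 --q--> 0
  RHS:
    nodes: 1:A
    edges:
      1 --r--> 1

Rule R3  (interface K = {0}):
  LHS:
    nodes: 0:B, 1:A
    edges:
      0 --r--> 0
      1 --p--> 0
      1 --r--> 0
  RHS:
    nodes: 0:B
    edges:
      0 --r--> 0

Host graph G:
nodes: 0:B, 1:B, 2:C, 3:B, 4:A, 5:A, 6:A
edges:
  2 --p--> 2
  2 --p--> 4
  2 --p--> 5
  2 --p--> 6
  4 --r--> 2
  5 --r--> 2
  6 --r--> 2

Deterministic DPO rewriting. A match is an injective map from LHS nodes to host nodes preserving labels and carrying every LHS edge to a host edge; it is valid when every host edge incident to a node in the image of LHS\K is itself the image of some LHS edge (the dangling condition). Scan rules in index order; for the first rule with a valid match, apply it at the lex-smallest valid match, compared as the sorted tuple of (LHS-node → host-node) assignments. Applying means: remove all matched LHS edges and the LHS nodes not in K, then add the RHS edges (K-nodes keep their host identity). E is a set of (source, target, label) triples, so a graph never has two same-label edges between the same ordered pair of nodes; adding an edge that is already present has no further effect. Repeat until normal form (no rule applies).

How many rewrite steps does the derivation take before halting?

start.  V:7 E:7  edges: 2-p->2 2-p->4 2-p->5 2-p->6 4-r->2 5-r->2 6-r->2
1. fire R1 via {0↦4, 1↦2}  →  V:6 E:5  edges: 2-p->2 2-p->5 2-p->6 5-r->2 6-r->2
2. fire R1 via {0↦5, 1↦2}  →  V:5 E:3  edges: 2-p->2 2-p->6 6-r->2
3. fire R1 via {0↦6, 1↦2}  →  V:4 E:1  edges: 2-p->2
final graph: no rule applies after step 3

Answer: 3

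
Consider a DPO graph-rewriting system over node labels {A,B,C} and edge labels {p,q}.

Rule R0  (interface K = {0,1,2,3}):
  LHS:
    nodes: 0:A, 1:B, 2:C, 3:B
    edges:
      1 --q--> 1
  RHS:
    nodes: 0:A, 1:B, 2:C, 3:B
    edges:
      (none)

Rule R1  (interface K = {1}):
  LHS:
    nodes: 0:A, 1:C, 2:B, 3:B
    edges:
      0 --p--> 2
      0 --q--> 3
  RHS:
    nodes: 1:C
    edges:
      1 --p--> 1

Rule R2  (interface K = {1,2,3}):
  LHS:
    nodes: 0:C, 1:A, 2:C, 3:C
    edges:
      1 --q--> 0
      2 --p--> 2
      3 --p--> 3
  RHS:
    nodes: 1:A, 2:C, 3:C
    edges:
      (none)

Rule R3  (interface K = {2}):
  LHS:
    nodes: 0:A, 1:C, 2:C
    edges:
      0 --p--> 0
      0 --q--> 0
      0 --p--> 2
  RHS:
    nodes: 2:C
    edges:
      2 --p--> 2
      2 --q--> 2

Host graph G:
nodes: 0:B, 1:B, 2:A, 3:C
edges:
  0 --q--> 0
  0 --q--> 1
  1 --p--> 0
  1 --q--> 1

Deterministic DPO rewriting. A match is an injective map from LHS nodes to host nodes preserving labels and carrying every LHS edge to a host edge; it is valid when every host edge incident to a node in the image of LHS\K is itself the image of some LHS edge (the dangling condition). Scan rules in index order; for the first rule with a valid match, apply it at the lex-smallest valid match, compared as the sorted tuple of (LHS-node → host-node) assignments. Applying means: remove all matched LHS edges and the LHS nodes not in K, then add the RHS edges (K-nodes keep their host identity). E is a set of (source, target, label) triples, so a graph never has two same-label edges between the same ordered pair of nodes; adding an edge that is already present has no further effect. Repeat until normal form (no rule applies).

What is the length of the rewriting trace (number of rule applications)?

Answer: 2

Steps:
initial: |V|=4 |E|=4  E = 0-q->0 0-q->1 1-p->0 1-q->1
step 1: apply R0 at {0↦2, 1↦0, 2↦3, 3↦1}  → |V|=4 |E|=3  E = 0-q->1 1-p->0 1-q->1
step 2: apply R0 at {0↦2, 1↦1, 2↦3, 3↦0}  → |V|=4 |E|=2  E = 0-q->1 1-p->0
final graph: no rule applies after step 2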